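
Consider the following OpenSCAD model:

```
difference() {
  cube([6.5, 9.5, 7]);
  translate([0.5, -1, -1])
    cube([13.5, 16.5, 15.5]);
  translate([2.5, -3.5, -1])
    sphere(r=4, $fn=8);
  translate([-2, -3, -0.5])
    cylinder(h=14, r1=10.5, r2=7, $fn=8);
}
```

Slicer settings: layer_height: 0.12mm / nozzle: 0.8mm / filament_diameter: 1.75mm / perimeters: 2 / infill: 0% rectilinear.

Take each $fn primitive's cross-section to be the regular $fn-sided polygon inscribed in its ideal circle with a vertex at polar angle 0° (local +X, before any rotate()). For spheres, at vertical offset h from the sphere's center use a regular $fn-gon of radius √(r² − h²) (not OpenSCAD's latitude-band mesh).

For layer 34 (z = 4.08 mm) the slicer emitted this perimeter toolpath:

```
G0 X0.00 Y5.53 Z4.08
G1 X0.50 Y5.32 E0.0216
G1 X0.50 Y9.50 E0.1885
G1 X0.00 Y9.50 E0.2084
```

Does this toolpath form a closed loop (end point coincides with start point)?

Start point (G0): (0.00, 5.53). End point (last G1): the path does not return to the start — open.

no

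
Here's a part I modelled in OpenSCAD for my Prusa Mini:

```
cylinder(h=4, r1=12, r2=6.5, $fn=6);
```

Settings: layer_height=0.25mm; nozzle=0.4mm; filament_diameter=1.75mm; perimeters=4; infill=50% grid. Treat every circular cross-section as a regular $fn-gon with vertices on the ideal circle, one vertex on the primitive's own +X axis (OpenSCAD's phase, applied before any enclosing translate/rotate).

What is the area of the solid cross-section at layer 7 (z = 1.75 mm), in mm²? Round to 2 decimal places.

At z = 1.75 mm: the cone: at t=0.438 of its height the radius interpolates to r₁+(r₂−r₁)t = 9.594, giving a regular 6-gon of that circumradius (area = (6/2)·9.594²·sin(360°/6) = 239.13 mm²). Overall, the cross-section is a single solid region. Net area = 239.13 mm².

239.13 mm²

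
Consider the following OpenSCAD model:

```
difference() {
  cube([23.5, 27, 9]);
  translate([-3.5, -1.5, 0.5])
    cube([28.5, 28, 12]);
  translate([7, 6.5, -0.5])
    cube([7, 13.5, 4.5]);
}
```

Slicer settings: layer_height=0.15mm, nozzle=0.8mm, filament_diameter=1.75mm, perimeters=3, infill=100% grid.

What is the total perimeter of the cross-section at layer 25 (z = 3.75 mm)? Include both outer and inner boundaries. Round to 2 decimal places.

48.00 mm

At z = 3.75 mm: the cube (footprint 23.5×27) is included at this height (perimeter 101.00 mm); the cube at (-3.5, -1.5) is present — its section is the full 28.5×28 rectangle (perimeter 113.00 mm); the cube at (7, 6.5) is present — its section is the full 7×13.5 rectangle (perimeter 41.00 mm); After the difference (first − rest): starting from the 23.5×27 cube, the 28.5×28 cube at (-3.5, -1.5) partially overlaps it — only the 622.75 mm² overlap (of its 798.00 mm²) is removed, clipping the outline; the 7×13.5 cube at (7, 6.5) misses the remaining region (no effect) — boundary = 48.00 mm. Overall, the cross-section is a single solid region. Total boundary length (outer) = 48.00 mm.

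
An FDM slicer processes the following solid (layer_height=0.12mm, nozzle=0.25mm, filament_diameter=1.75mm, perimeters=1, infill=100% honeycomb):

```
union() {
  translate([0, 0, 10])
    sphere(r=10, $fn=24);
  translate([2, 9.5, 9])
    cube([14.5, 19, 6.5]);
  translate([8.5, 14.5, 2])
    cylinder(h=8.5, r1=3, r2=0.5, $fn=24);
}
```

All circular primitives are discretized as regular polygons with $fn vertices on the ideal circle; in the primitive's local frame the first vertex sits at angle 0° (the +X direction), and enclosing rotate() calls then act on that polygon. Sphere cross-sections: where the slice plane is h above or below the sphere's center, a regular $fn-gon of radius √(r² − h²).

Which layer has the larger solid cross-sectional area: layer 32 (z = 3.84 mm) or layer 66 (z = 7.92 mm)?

Layer 32 (z = 3.84): the r=10 sphere slices to a regular 24-gon of circumradius 7.877 (√(r²−h²) with h=6.16 from center) (area = (24/2)·7.877²·sin(360°/24) = 192.73 mm²); the cube at (2, 9.5) is not intersected at this z (z outside [9, 15.5]); the cone at (8.5, 14.5): at t=0.216 of its height the radius interpolates to r₁+(r₂−r₁)t = 2.459, giving a regular 24-gon of that circumradius (area = (24/2)·2.459²·sin(360°/24) = 18.78 mm²); Taking the union: the 2 present regions are separate (no shared area or edge), so areas and boundary lengths simply add and each stays a separate island — area = 211.51 mm². So its area = 211.51 mm². Layer 66 (z = 7.92): the r=10 sphere slices to a regular 24-gon of circumradius 9.781 (√(r²−h²) with h=2.08 from center) (area = (24/2)·9.781²·sin(360°/24) = 297.15 mm²); the cube at (2, 9.5) does not reach this height (z outside [9, 15.5]); the cone at (8.5, 14.5) contributes a regular 24-gon of circumradius 1.259 (interpolated between r1=3 and r2=0.5 at t=0.696) (area = (24/2)·1.259²·sin(360°/24) = 4.92 mm²); Taking the union: the 2 present regions are separate (no shared area or edge), so areas and boundary lengths simply add and each stays a separate island — area = 302.07 mm². So its area = 302.07 mm². Layer 66 is larger (302.07 vs 211.51 mm²).

layer 66 (z = 7.92 mm)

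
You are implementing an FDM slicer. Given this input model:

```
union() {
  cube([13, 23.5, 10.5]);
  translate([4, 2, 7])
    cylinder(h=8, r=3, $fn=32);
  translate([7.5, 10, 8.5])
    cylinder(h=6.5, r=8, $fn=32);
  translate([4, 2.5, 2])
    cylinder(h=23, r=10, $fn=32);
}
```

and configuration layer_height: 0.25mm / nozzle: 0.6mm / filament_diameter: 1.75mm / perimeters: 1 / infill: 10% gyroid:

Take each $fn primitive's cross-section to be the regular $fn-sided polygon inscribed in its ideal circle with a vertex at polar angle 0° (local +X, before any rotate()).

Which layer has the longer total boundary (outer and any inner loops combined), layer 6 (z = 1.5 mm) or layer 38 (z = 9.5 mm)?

Layer 6 (z = 1.5): the cube (footprint 13×23.5) is included at this height (perimeter 73.00 mm); the cylinder at (4, 2) does not reach this height (z outside [7, 15]); the cylinder at (7.5, 10) is absent (z outside [8.5, 15]); the cylinder at (4, 2.5) does not reach this height (z outside [2, 25]); Taking the union: only the 13×23.5 cube is present, so the union is just that shape — boundary = 73.00 mm. So its perimeter = 73.00 mm. Layer 38 (z = 9.5): the 13×23.5 cube contributes its full rectangle (perimeter 73.00 mm); the r=3 cylinder at (4, 2) contributes a regular 32-gon of circumradius 3 (perimeter = 2·32·3.000·sin(180°/32) = 18.82 mm); the cylinder at (7.5, 10): section is a regular 32-gon, circumradius r=8 (perimeter = 2·32·8.000·sin(180°/32) = 50.18 mm); the cylinder at (4, 2.5): section is a regular 32-gon, circumradius r=10 (perimeter = 2·32·10.000·sin(180°/32) = 62.73 mm); Merging all regions: the regions partially overlap (shared area 355.37 mm²), so the edge portions inside another operand are dropped and the merged outline is re-measured after clipping — boundary = 89.78 mm. So its perimeter = 89.78 mm. Layer 38 is larger (89.78 vs 73.00 mm).

layer 38 (z = 9.5 mm)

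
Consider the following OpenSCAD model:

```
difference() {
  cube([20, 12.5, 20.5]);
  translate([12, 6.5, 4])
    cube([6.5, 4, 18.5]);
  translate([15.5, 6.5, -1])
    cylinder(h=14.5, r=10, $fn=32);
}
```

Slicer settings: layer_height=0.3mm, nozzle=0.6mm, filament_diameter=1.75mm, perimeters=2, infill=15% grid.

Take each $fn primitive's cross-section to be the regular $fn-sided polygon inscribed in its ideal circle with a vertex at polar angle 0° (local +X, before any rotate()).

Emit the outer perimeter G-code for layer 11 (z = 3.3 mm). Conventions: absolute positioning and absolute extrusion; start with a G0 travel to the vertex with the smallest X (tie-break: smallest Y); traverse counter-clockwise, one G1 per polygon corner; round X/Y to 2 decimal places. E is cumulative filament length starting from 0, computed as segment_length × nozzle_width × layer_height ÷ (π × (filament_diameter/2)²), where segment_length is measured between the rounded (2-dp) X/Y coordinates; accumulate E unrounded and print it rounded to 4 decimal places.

At z = 3.3 mm: the 20×12.5 cube contributes its full rectangle; the cube at (12, 6.5) is absent (z outside [4, 22.5]); the cylinder at (15.5, 6.5): section is a regular 32-gon, circumradius r=10; Taking the first minus the rest: starting from the 20×12.5 cube, the r=10 cylinder at (15.5, 6.5) partially overlaps it — only the 172.07 mm² overlap (of its 312.14 mm²) is removed, clipping the outline — 1 connected region. The outline is a single polygon with 11 vertices. Extrusion per mm of travel: 0.6 × 0.3 / (π × 0.875²) = 0.074835. Accumulating E over each segment gives final E = 3.1109.

G0 X0.00 Y0.00 Z3.30
G1 X7.96 Y0.00 E0.5957
G1 X7.19 Y0.94 E0.6866
G1 X6.26 Y2.67 E0.8336
G1 X5.69 Y4.55 E0.9806
G1 X5.50 Y6.50 E1.1272
G1 X5.69 Y8.45 E1.2739
G1 X6.26 Y10.33 E1.4209
G1 X7.19 Y12.06 E1.5679
G1 X7.55 Y12.50 E1.6104
G1 X0.00 Y12.50 E2.1754
G1 X0.00 Y0.00 E3.1109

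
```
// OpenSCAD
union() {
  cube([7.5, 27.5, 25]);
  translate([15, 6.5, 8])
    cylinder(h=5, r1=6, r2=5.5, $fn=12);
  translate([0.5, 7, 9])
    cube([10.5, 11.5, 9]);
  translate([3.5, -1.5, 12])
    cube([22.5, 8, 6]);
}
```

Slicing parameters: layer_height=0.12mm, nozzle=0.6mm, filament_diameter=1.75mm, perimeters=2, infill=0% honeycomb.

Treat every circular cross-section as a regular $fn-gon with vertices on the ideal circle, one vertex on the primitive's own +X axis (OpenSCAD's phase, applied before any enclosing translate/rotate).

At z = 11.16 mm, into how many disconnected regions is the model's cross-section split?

At z = 11.16 mm: the 7.5×27.5 cube contributes its full rectangle; the cone at (15, 6.5): at t=0.632 of its height the radius interpolates to r₁+(r₂−r₁)t = 5.684, giving a regular 12-gon of that circumradius; the cube at (0.5, 7) (footprint 10.5×11.5) is included at this height; the cube at (3.5, -1.5) is absent (z outside [12, 18]); Merging all regions: the regions partially overlap (shared area 83.82 mm²), so overlapping operands fuse into one piece — 1 connected region. The result has 1 disconnected region.

1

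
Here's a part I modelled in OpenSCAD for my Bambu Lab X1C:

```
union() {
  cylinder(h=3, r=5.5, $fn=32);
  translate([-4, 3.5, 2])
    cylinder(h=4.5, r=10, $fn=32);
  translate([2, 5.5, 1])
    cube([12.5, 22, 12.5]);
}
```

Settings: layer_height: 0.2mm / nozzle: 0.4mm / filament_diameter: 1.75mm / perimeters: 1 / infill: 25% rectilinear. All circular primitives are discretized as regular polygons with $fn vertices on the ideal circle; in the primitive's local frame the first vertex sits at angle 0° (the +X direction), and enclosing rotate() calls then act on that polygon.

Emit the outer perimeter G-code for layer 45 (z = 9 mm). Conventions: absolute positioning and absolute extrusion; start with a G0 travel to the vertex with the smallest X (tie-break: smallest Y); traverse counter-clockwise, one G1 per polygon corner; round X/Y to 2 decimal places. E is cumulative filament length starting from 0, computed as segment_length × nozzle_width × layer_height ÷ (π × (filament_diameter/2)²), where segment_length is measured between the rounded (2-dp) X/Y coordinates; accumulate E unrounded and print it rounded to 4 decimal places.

G0 X2.00 Y5.50 Z9.00
G1 X14.50 Y5.50 E0.4158
G1 X14.50 Y27.50 E1.1475
G1 X2.00 Y27.50 E1.5632
G1 X2.00 Y5.50 E2.2949

At z = 9 mm: the cylinder is not intersected at this z (z outside [0, 3]); the cylinder at (-4, 3.5) does not reach this height (z outside [2, 6.5]); the cube at (2, 5.5) is present — its section is the full 12.5×22 rectangle; Merging all regions: only the 12.5×22 cube at (2, 5.5) is present, so the union is just that shape — 1 connected region. The outline is a single polygon with 4 vertices. Extrusion per mm of travel: 0.4 × 0.2 / (π × 0.875²) = 0.033260. Accumulating E over each segment gives final E = 2.2949.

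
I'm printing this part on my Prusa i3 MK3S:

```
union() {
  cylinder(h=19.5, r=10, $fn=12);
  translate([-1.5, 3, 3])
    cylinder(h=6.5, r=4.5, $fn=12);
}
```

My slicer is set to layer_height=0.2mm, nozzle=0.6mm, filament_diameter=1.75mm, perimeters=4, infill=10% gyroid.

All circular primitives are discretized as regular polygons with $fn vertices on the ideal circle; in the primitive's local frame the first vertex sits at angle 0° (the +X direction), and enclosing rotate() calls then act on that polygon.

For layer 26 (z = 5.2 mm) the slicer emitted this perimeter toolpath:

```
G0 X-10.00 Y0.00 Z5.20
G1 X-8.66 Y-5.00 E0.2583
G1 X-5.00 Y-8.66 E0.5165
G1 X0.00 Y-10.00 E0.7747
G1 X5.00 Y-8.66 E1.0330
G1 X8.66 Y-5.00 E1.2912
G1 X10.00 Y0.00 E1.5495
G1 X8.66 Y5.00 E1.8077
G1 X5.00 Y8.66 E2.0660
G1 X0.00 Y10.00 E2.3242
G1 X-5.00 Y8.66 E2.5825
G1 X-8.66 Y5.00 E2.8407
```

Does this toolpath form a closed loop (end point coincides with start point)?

no

Start point (G0): (-10.00, 0.00). End point (last G1): the path does not return to the start — open.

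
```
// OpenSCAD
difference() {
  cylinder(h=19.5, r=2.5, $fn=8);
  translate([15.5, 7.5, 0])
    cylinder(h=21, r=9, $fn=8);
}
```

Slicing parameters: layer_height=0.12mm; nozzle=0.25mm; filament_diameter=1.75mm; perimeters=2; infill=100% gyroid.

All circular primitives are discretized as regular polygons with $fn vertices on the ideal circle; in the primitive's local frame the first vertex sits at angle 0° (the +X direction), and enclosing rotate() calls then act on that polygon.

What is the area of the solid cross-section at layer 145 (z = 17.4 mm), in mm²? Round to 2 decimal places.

At z = 17.4 mm: the r=2.5 cylinder contributes a regular 8-gon of circumradius 2.5 (area = (8/2)·2.500²·sin(360°/8) = 17.68 mm²); the cylinder at (15.5, 7.5): section is a regular 8-gon, circumradius r=9 (area = (8/2)·9.000²·sin(360°/8) = 229.10 mm²); Subtracting the remaining from the first: starting from the r=2.5 cylinder (17.68 mm²), the r=9 cylinder at (15.5, 7.5) misses the remaining region (no effect) — area = 17.68 mm². Overall, the cross-section is a single solid region. Net area = 17.68 mm².

17.68 mm²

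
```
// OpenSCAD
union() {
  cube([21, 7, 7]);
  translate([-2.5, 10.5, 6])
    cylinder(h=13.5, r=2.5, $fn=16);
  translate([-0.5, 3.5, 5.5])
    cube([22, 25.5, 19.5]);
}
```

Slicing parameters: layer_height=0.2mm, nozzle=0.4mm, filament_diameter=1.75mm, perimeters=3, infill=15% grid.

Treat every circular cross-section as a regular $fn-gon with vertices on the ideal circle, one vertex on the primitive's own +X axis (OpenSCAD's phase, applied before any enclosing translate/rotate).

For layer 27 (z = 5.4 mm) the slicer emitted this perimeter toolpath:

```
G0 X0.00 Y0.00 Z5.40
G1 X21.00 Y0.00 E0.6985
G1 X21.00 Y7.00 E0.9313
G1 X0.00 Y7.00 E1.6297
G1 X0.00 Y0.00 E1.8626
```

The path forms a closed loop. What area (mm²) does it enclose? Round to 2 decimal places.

Apply the shoelace formula to the sequence of (X, Y) vertices; enclosed area = 147.00 mm².

147.00 mm²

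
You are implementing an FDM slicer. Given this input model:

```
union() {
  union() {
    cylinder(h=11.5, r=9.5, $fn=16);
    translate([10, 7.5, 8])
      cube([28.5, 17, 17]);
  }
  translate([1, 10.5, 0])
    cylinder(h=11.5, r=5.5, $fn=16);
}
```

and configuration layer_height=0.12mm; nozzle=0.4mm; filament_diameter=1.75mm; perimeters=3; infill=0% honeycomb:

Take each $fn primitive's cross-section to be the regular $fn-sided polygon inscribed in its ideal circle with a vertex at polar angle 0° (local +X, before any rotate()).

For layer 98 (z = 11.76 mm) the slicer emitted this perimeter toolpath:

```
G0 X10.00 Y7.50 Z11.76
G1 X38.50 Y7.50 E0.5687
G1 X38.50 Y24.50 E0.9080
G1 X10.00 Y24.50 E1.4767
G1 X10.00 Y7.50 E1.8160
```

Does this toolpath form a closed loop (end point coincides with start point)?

Start point (G0): (10.00, 7.50). End point (last G1): the path returns to the start — closed.

yes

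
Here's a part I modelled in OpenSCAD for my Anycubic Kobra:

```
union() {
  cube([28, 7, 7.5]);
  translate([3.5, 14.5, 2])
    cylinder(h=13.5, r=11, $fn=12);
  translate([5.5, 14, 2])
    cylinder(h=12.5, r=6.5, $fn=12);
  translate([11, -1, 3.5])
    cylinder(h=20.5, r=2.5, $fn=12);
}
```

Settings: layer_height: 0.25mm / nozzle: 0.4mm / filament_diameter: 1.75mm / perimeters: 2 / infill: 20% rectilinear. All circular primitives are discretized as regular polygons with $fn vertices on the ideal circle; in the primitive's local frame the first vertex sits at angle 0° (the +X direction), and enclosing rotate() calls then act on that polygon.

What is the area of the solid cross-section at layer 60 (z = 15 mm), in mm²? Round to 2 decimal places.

381.75 mm²

At z = 15 mm: the cube does not reach this height (z outside [0, 7.5]); the cylinder at (3.5, 14.5): section is a regular 12-gon, circumradius r=11 (area = (12/2)·11.000²·sin(360°/12) = 363.00 mm²); the cylinder at (5.5, 14) does not reach this height (z outside [2, 14.5]); the cylinder at (11, -1): section is a regular 12-gon, circumradius r=2.5 (area = (12/2)·2.500²·sin(360°/12) = 18.75 mm²); Combining (union): the 2 present regions are separate (no shared area or edge), so areas and boundary lengths simply add and each stays a separate island — area = 381.75 mm². Overall, the cross-section has 2 separate islands. Net area = 381.75 mm².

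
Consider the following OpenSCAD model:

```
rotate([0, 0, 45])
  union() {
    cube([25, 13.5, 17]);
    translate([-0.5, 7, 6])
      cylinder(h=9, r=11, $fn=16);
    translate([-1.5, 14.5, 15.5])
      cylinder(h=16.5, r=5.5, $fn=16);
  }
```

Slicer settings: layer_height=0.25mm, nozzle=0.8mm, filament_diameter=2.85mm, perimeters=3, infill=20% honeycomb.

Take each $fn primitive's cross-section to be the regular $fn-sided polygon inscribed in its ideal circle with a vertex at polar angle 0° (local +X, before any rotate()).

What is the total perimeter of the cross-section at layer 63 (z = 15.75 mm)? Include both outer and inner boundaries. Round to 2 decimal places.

97.30 mm

At z = 15.75 mm: the cube is present — its section is the full 25×13.5 rectangle (perimeter 77.00 mm); the cylinder at (-0.5, 7) is not intersected at this z (z outside [6, 15]); the cylinder at (-1.5, 14.5): section is a regular 16-gon, circumradius r=5.5 (perimeter = 2·16·5.500·sin(180°/16) = 34.34 mm); Merging all regions: the regions partially overlap (shared area 11.23 mm²), so the edge portions inside another operand are dropped and the merged outline is re-measured after clipping — boundary = 97.30 mm; (whole slice rotated 45° about Z — lengths, areas and connectivity unchanged). Overall, the cross-section is a single solid region. Total boundary length (outer) = 97.30 mm.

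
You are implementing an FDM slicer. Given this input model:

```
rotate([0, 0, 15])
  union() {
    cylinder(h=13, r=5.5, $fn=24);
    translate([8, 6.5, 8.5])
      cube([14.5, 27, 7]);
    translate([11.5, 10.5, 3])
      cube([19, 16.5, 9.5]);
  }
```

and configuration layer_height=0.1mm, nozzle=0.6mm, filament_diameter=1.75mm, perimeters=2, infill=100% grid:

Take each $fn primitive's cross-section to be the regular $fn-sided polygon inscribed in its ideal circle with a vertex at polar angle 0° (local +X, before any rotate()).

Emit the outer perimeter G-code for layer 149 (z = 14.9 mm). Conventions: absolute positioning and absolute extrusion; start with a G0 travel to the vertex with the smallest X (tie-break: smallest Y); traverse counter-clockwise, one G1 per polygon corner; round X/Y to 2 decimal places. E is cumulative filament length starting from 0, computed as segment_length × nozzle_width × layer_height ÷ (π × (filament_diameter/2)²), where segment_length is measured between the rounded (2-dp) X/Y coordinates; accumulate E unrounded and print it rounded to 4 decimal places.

At z = 14.9 mm: the cylinder does not reach this height (z outside [0, 13]); the 14.5×27 cube at (8, 6.5) contributes its full rectangle; the cube at (11.5, 10.5) is absent (z outside [3, 12.5]); Taking the union: only the 14.5×27 cube at (8, 6.5) is present, so the union is just that shape — 1 connected region; (rotated 15° about Z; rotation is an isometry so areas/perimeters/island counts are preserved). The outline is a single polygon with 4 vertices. Extrusion per mm of travel: 0.6 × 0.1 / (π × 0.875²) = 0.024945. Accumulating E over each segment gives final E = 2.0701.

G0 X-0.94 Y34.43 Z14.90
G1 X6.05 Y8.35 E0.6735
G1 X20.05 Y12.10 E1.0351
G1 X13.06 Y38.18 E1.7086
G1 X-0.94 Y34.43 E2.0701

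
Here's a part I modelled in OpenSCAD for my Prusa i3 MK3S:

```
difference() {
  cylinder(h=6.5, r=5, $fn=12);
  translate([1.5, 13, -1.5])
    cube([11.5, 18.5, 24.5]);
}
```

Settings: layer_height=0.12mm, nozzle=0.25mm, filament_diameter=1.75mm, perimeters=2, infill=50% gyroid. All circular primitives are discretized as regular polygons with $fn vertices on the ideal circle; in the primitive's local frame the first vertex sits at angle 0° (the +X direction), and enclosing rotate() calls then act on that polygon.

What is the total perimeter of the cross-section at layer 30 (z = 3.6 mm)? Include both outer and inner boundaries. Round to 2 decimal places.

At z = 3.6 mm: the cylinder: section is a regular 12-gon, circumradius r=5 (perimeter = 2·12·5.000·sin(180°/12) = 31.06 mm); the cube at (1.5, 13) is present — its section is the full 11.5×18.5 rectangle (perimeter 60.00 mm); After the difference (first − rest): starting from the r=5 cylinder, the 11.5×18.5 cube at (1.5, 13) misses the remaining region (no effect) — boundary = 31.06 mm. Overall, the cross-section is a single solid region. Total boundary length (outer) = 31.06 mm.

31.06 mm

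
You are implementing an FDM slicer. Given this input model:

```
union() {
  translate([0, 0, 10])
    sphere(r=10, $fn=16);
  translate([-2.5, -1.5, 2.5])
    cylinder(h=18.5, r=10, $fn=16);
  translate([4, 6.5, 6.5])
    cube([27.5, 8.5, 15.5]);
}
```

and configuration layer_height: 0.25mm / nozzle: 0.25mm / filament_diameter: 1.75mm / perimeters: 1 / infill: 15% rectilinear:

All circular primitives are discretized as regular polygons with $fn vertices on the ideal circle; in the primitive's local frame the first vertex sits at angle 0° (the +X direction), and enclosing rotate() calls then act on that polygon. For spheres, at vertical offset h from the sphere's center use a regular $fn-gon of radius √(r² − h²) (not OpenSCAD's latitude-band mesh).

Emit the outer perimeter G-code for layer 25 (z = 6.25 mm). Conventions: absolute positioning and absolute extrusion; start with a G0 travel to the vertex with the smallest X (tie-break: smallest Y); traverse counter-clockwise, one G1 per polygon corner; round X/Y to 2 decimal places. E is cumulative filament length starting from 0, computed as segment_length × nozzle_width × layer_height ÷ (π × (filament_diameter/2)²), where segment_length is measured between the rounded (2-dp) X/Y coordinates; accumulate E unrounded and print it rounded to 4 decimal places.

G0 X-12.50 Y-1.50 Z6.25
G1 X-11.74 Y-5.33 E0.1015
G1 X-9.57 Y-8.57 E0.2028
G1 X-6.33 Y-10.74 E0.3041
G1 X-2.50 Y-11.50 E0.4056
G1 X1.33 Y-10.74 E0.5070
G1 X4.57 Y-8.57 E0.6084
G1 X5.40 Y-7.32 E0.6474
G1 X6.56 Y-6.56 E0.6834
G1 X8.56 Y-3.55 E0.7773
G1 X9.27 Y0.00 E0.8714
G1 X8.56 Y3.55 E0.9654
G1 X6.56 Y6.56 E1.0593
G1 X3.55 Y8.56 E1.1532
G1 X0.00 Y9.27 E1.2473
G1 X-3.55 Y8.56 E1.3414
G1 X-4.13 Y8.18 E1.3594
G1 X-6.33 Y7.74 E1.4177
G1 X-9.57 Y5.57 E1.5190
G1 X-11.74 Y2.33 E1.6204
G1 X-12.50 Y-1.50 E1.7218

At z = 6.25 mm: the r=10 sphere slices to a regular 16-gon of circumradius 9.270 (√(r²−h²) with h=3.75 from center); the r=10 cylinder at (-2.5, -1.5) gives a regular 16-gon of circumradius 10 (constant along its height); the cube at (4, 6.5) is absent (z outside [6.5, 22]); Combining (union): the regions partially overlap (shared area 227.59 mm²), so overlapping operands fuse into one piece — 1 connected region. The outline is a single polygon with 20 vertices. Extrusion per mm of travel: 0.25 × 0.25 / (π × 0.875²) = 0.025984. Accumulating E over each segment gives final E = 1.7218.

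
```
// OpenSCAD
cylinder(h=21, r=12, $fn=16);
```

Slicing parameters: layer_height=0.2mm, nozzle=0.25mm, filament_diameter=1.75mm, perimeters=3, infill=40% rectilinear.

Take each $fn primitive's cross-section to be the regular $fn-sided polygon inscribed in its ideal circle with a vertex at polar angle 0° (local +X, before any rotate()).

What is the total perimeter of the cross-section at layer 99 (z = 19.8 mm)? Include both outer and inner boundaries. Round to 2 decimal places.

74.91 mm

At z = 19.8 mm: the r=12 cylinder contributes a regular 16-gon of circumradius 12 (perimeter = 2·16·12.000·sin(180°/16) = 74.91 mm). Overall, the cross-section is a single solid region. Total boundary length (outer) = 74.91 mm.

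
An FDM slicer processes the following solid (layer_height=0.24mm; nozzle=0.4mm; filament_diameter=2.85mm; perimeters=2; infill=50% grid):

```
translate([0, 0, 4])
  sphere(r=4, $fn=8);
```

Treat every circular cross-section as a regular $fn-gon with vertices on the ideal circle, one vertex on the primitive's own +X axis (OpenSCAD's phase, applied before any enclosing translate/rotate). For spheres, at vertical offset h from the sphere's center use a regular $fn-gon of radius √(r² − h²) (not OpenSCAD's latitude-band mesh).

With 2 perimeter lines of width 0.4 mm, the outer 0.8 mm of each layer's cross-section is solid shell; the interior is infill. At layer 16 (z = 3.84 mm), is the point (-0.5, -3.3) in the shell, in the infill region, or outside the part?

shell

At z = 3.84 mm: the sphere: section is a regular 8-gon, circumradius = √(r²−h²) = √(4²−0.16²) = 3.997. Overall, the cross-section is a single solid region. The nearest boundary edge runs (-2.83, -2.83)→(-0.00, -4.00); distance from the point to it = 0.45 mm. The point is inside the cross-section, 0.45 mm from the nearest boundary — within the 0.8 mm shell band (2 × 0.4).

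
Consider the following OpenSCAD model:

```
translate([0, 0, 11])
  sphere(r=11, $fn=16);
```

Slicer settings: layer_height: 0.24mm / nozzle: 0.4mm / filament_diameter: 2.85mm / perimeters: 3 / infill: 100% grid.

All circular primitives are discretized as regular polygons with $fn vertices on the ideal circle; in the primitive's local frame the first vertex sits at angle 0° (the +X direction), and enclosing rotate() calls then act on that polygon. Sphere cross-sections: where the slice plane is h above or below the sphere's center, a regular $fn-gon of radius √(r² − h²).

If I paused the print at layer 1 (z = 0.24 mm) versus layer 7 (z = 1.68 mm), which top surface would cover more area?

Layer 1 (z = 0.24): the r=11 sphere contributes a regular 16-gon of circumradius √(11²−10.76²) = 2.285 (area = (16/2)·2.285²·sin(360°/16) = 15.99 mm²). So its area = 15.99 mm². Layer 7 (z = 1.68): the sphere: section is a regular 16-gon, circumradius = √(r²−h²) = √(11²−9.32²) = 5.843 (area = (16/2)·5.843²·sin(360°/16) = 104.51 mm²). So its area = 104.51 mm². Layer 7 is larger (104.51 vs 15.99 mm²).

layer 7 (z = 1.68 mm)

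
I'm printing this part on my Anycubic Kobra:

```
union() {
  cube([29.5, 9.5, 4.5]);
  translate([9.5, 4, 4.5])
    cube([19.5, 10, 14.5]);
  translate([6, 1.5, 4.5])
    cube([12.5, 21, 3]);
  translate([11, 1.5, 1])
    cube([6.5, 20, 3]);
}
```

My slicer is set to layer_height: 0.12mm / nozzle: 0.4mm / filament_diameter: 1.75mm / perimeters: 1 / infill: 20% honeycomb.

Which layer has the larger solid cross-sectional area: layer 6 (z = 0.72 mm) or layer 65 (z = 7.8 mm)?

layer 6 (z = 0.72 mm)

Layer 6 (z = 0.72): the 29.5×9.5 cube contributes its full rectangle (area 280.25 mm²); the cube at (9.5, 4) is absent (z outside [4.5, 19]); the cube at (6, 1.5) is absent (z outside [4.5, 7.5]); the cube at (11, 1.5) is absent (z outside [1, 4]); Taking the union: only the 29.5×9.5 cube is present, so the union is just that shape — area = 280.25 mm². So its area = 280.25 mm². Layer 65 (z = 7.8): the cube is absent (z outside [0, 4.5]); the cube at (9.5, 4) (footprint 19.5×10) is included at this height (area 195.00 mm²); the cube at (6, 1.5) does not reach this height (z outside [4.5, 7.5]); the cube at (11, 1.5) is absent (z outside [1, 4]); Combining (union): only the 19.5×10 cube at (9.5, 4) is present, so the union is just that shape — area = 195.00 mm². So its area = 195.00 mm². Layer 6 is larger (280.25 vs 195.00 mm²).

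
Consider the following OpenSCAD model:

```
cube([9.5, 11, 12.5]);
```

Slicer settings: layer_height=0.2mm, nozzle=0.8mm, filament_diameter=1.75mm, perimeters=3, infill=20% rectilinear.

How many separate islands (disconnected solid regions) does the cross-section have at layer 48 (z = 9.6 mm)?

1

At z = 9.6 mm: the cube is present — its section is the full 9.5×11 rectangle. Overall, the cross-section is a single solid region. Island count = 1.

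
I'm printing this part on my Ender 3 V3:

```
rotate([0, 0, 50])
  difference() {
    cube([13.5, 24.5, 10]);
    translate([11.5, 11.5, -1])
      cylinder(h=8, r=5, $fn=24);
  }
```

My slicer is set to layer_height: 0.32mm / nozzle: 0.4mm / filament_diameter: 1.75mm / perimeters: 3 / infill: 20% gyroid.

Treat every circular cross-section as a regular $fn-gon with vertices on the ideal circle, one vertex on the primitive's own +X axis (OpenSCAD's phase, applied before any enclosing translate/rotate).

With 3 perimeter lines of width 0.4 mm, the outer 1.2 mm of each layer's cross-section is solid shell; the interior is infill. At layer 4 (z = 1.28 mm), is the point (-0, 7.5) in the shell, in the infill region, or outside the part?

infill

At z = 1.28 mm: the cube is present — its section is the full 13.5×24.5 rectangle; the r=5 cylinder at (11.5, 11.5) contributes a regular 24-gon of circumradius 5; After the difference (first − rest): starting from the 13.5×24.5 cube, the r=5 cylinder at (11.5, 11.5) partially overlaps it — only the 58.16 mm² overlap (of its 77.65 mm²) is removed, clipping the outline — 1 connected region; (rotated 50° about Z; rotation is an isometry so areas/perimeters/island counts are preserved). Overall, the cross-section is a single solid region. Undo the 50° rotation: the query point maps to (5.745, 4.821) in the un-rotated model frame. The nearest boundary edge runs (7.96, 7.96)→(9.00, 7.17); distance from the point to it = 3.84 mm. The point is inside the cross-section and 3.84 mm from the nearest boundary — more than the 1.2 mm shell width (3 × 0.4), so it's in the infill interior.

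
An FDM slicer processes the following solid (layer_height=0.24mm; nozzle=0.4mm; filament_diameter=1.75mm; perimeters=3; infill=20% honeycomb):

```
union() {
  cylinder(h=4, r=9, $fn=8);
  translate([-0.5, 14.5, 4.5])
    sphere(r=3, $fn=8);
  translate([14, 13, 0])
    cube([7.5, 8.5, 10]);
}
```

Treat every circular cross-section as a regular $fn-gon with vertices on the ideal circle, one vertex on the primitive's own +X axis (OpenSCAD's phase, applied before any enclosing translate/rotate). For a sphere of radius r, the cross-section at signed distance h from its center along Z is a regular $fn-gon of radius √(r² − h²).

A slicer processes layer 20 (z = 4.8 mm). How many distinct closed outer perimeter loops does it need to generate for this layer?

2

At z = 4.8 mm: the cylinder is not intersected at this z (z outside [0, 4]); the sphere at (-0.5, 14.5): section is a regular 8-gon, circumradius = √(r²−h²) = √(3²−0.3²) = 2.985; the cube at (14, 13) is present — its section is the full 7.5×8.5 rectangle; Merging all regions: the 2 present regions are separate (no shared area or edge), so areas and boundary lengths simply add and each stays a separate island — 2 connected regions. The result has 2 disconnected regions.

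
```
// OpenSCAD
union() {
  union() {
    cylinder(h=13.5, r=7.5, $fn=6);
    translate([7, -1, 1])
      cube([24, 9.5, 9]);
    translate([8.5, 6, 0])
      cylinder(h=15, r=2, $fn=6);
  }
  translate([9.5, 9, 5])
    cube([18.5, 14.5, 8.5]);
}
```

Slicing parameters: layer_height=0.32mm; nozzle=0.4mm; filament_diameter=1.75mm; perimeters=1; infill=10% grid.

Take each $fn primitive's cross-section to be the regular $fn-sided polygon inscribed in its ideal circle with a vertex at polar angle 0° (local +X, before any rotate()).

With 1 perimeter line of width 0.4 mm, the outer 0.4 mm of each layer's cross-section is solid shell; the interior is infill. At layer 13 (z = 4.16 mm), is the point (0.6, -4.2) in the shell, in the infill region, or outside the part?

infill

At z = 4.16 mm: the r=7.5 cylinder contributes a regular 6-gon of circumradius 7.5; the cube at (7, -1) is present — its section is the full 24×9.5 rectangle; the r=2 cylinder at (8.5, 6) gives a regular 6-gon of circumradius 2 (constant along its height); Merging all regions: the regions partially overlap (shared area 10.39 mm²), so overlapping operands fuse into one piece — 1 connected region; the cube at (9.5, 9) is absent (z outside [5, 13.5]); Combining (union): only the result so far is present, so the union is just that shape — 1 connected region. Overall, the cross-section is a single solid region. The nearest boundary edge runs (3.75, -6.50)→(-3.75, -6.50); distance from the point to it = 2.30 mm. The point is inside the cross-section and 2.30 mm from the nearest boundary — more than the 0.4 mm shell width (1 × 0.4), so it's in the infill interior.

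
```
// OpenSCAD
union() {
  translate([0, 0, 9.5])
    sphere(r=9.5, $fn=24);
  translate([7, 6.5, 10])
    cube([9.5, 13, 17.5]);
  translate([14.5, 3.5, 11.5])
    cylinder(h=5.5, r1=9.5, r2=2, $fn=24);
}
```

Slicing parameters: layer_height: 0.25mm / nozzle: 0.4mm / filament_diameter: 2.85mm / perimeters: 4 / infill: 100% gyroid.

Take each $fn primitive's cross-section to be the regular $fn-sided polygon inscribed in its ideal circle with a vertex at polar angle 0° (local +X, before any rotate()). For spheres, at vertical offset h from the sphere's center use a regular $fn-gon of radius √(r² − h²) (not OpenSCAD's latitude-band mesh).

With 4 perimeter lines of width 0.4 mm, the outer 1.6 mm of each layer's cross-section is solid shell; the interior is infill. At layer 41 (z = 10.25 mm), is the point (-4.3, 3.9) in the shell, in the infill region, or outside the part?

infill

At z = 10.25 mm: the r=9.5 sphere slices to a regular 24-gon of circumradius 9.470 (√(r²−h²) with h=0.75 from center); the cube at (7, 6.5) (footprint 9.5×13) is included at this height; the cone at (14.5, 3.5) is absent (z outside [11.5, 17]); Taking the union: the 2 present regions are separate (no shared area or edge), so areas and boundary lengths simply add and each stays a separate island — 2 connected regions. Overall, the cross-section has 2 separate islands. The nearest boundary edge runs (-8.20, 4.74)→(-6.70, 6.70); distance from the point to it = 3.60 mm. (Shell/infill is judged within the island containing the point — the largest one.) The point is inside the cross-section and 3.60 mm from the nearest boundary — more than the 1.6 mm shell width (4 × 0.4), so it's in the infill interior.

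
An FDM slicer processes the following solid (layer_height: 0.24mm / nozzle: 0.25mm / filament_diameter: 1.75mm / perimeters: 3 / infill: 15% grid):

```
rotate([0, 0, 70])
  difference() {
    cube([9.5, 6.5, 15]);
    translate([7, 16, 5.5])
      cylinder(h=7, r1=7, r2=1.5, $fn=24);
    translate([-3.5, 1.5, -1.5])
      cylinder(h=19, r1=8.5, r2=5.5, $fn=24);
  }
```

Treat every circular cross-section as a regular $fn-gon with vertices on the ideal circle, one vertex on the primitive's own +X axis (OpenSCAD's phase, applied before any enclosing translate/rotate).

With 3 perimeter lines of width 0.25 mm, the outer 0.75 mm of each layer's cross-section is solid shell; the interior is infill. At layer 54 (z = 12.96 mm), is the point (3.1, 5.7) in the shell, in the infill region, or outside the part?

outside

At z = 12.96 mm: the cube (footprint 9.5×6.5) is included at this height; the cone at (7, 16) does not reach this height (z outside [5.5, 12.5]); the cone at (-3.5, 1.5) contributes a regular 24-gon of circumradius 6.217 (interpolated between r1=8.5 and r2=5.5 at t=0.761); After the difference (first − rest): starting from the 9.5×6.5 cube, the cone at (-3.5, 1.5) partially overlaps it — only the 13.51 mm² overlap (of its 120.04 mm²) is removed, clipping the outline — 1 connected region; (rotated 70° about Z; rotation is an isometry so areas/perimeters/island counts are preserved). Overall, the cross-section is a single solid region. Undo the 70° rotation: the query point maps to (6.417, -0.964) in the un-rotated model frame. The nearest boundary edge runs (9.50, 0.00)→(2.52, 0.00); distance from the point to it = 0.96 mm. The point is not inside any of the regions above, so it lies outside the cross-section (0.96 mm from the nearest boundary).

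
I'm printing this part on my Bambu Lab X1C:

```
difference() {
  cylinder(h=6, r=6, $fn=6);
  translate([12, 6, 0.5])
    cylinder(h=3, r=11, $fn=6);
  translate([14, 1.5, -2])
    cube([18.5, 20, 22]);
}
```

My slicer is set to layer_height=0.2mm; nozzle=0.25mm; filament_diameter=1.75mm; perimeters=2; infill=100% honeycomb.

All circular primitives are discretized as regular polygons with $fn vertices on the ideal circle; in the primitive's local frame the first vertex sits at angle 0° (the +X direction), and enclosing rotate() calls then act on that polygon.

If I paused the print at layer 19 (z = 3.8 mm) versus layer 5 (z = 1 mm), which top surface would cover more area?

layer 19 (z = 3.8 mm)

Layer 19 (z = 3.8): the r=6 cylinder gives a regular 6-gon of circumradius 6 (constant along its height) (area = (6/2)·6.000²·sin(360°/6) = 93.53 mm²); the cylinder at (12, 6) is not intersected at this z (z outside [0.5, 3.5]); the 18.5×20 cube at (14, 1.5) contributes its full rectangle (area 370.00 mm²); After the difference (first − rest): starting from the r=6 cylinder (93.53 mm²), the 18.5×20 cube at (14, 1.5) misses the remaining region (no effect) — area = 93.53 mm². So its area = 93.53 mm². Layer 5 (z = 1): the cylinder: section is a regular 6-gon, circumradius r=6 (area = (6/2)·6.000²·sin(360°/6) = 93.53 mm²); the cylinder at (12, 6): section is a regular 6-gon, circumradius r=11 (area = (6/2)·11.000²·sin(360°/6) = 314.37 mm²); the cube at (14, 1.5) (footprint 18.5×20) is included at this height (area 370.00 mm²); Subtracting the remaining from the first: starting from the r=6 cylinder (93.53 mm²), the r=11 cylinder at (12, 6) partially overlaps it — only the 9.00 mm² overlap (of its 314.37 mm²) is removed, clipping the outline; the 18.5×20 cube at (14, 1.5) misses the remaining region (no effect) — area = 84.53 mm². So its area = 84.53 mm². Layer 19 is larger (93.53 vs 84.53 mm²).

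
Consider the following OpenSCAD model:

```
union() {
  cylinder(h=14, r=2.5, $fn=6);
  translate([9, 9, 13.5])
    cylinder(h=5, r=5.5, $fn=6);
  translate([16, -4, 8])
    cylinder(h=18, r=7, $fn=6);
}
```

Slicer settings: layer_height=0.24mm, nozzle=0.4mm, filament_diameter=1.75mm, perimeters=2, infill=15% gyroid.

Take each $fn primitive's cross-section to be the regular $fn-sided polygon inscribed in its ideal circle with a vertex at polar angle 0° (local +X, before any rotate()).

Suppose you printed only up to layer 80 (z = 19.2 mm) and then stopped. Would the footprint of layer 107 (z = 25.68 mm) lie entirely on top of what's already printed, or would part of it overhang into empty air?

Compare the two slices. At z = 19.2: the cylinder does not reach this height (z outside [0, 14]); the cylinder at (9, 9) does not reach this height (z outside [13.5, 18.5]); the cylinder at (16, -4): section is a regular 6-gon, circumradius r=7 (area = (6/2)·7.000²·sin(360°/6) = 127.31 mm²); Combining (union): only the r=7 cylinder at (16, -4) is present, so the union is just that shape — area = 127.31 mm². At z = 25.68: the cylinder is absent (z outside [0, 14]); the cylinder at (9, 9) does not reach this height (z outside [13.5, 18.5]); the r=7 cylinder at (16, -4) gives a regular 6-gon of circumradius 7 (constant along its height) (area = (6/2)·7.000²·sin(360°/6) = 127.31 mm²); Combining (union): only the r=7 cylinder at (16, -4) is present, so the union is just that shape — area = 127.31 mm². Checking containment: the cross-section at z = 25.68 is a subset of the cross-section at z = 19.2.

entirely on top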